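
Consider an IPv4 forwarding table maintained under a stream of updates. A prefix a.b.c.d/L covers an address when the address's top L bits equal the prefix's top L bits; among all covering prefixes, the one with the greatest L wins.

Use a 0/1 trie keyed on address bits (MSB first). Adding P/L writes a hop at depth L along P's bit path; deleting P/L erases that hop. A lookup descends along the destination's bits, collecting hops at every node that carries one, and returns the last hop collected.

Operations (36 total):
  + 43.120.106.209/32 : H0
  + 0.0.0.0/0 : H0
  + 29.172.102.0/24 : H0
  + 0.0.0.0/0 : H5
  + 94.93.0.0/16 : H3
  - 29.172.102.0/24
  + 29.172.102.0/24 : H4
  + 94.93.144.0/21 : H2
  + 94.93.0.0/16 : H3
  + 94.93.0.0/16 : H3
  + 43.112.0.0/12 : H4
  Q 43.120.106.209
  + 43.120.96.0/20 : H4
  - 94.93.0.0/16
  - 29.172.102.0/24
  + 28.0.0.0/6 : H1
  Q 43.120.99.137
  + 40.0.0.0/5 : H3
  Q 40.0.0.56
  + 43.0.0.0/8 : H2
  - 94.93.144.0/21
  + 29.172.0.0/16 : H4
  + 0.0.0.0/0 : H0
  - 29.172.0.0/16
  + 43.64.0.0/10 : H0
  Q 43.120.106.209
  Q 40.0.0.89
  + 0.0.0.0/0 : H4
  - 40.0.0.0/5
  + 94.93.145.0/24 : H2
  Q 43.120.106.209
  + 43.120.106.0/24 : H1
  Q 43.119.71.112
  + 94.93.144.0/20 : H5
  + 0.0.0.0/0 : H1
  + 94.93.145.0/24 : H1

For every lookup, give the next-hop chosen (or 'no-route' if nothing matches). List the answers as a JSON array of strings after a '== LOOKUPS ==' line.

Apply in order:
  add 43.120.106.209/32 -> H0 at depth 32
  add 0.0.0.0/0 -> H0 at depth 0
  add 29.172.102.0/24 -> H0 at depth 24
  add 0.0.0.0/0 -> H5 at depth 0
  add 94.93.0.0/16 -> H3 at depth 16
  del 29.172.102.0/24 (clear depth 24)
  add 29.172.102.0/24 -> H4 at depth 24
  add 94.93.144.0/21 -> H2 at depth 21
  add 94.93.0.0/16 -> H3 at depth 16
  add 94.93.0.0/16 -> H3 at depth 16
  add 43.112.0.0/12 -> H4 at depth 12
  Q 43.120.106.209: descend 00101011011110000110101011010001 ; hops seen [H5,H4,H0] ; pick H0
  add 43.120.96.0/20 -> H4 at depth 20
  del 94.93.0.0/16 (clear depth 16)
  del 29.172.102.0/24 (clear depth 24)
  add 28.0.0.0/6 -> H1 at depth 6
  Q 43.120.99.137: descend 00101011011110000110 ; hops seen [H5,H4,H4] ; pick H4
  add 40.0.0.0/5 -> H3 at depth 5
  Q 40.0.0.56: descend 001010 ; hops seen [H5,H3] ; pick H3
  add 43.0.0.0/8 -> H2 at depth 8
  del 94.93.144.0/21 (clear depth 21)
  add 29.172.0.0/16 -> H4 at depth 16
  add 0.0.0.0/0 -> H0 at depth 0
  del 29.172.0.0/16 (clear depth 16)
  add 43.64.0.0/10 -> H0 at depth 10
  Q 43.120.106.209: descend 00101011011110000110101011010001 ; hops seen [H0,H3,H2,H0,H4,H4,H0] ; pick H0
  Q 40.0.0.89: descend 001010 ; hops seen [H0,H3] ; pick H3
  add 0.0.0.0/0 -> H4 at depth 0
  del 40.0.0.0/5 (clear depth 5)
  add 94.93.145.0/24 -> H2 at depth 24
  Q 43.120.106.209: descend 00101011011110000110101011010001 ; hops seen [H4,H2,H0,H4,H4,H0] ; pick H0
  add 43.120.106.0/24 -> H1 at depth 24
  Q 43.119.71.112: descend 001010110111 ; hops seen [H4,H2,H0,H4] ; pick H4
  add 94.93.144.0/20 -> H5 at depth 20
  add 0.0.0.0/0 -> H1 at depth 0
  add 94.93.145.0/24 -> H1 at depth 24

== LOOKUPS ==
["H0","H4","H3","H0","H3","H0","H4"]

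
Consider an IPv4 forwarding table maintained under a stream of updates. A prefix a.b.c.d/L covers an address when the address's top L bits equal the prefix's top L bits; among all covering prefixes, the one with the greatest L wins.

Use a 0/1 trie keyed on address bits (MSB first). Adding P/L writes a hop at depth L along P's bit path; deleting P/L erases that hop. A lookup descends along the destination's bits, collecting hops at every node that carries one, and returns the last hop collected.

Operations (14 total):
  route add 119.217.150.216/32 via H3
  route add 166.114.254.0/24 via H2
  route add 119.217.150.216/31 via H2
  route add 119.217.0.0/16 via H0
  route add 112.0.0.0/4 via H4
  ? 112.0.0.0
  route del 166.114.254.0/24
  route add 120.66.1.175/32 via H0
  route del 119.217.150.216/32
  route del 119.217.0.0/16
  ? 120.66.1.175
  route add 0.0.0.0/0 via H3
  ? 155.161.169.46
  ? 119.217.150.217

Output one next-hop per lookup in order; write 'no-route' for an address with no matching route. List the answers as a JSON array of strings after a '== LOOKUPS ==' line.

Trace:
  + 119.217.150.216/32 (H3) depth=32
  + 166.114.254.0/24 (H2) depth=24
  + 119.217.150.216/31 (H2) depth=31
  + 119.217.0.0/16 (H0) depth=16
  + 112.0.0.0/4 (H4) depth=4
  Q 112.0.0.0: descend 01110 ; hops seen [H4] ; pick H4
  del 166.114.254.0/24 (clear depth 24)
  + 120.66.1.175/32 (H0) depth=32
  del 119.217.150.216/32 (clear depth 32)
  del 119.217.0.0/16 (clear depth 16)
  Q 120.66.1.175: descend 01111000010000100000000110101111 ; hops seen [H4,H0] ; pick H0
  + 0.0.0.0/0 (H3) depth=0
  Q 155.161.169.46: descend 10 ; hops seen [H3] ; pick H3
  Q 119.217.150.217: descend 0111011111011001100101101101100 ; hops seen [H3,H4,H2] ; pick H2

== LOOKUPS ==
["H4","H0","H3","H2"]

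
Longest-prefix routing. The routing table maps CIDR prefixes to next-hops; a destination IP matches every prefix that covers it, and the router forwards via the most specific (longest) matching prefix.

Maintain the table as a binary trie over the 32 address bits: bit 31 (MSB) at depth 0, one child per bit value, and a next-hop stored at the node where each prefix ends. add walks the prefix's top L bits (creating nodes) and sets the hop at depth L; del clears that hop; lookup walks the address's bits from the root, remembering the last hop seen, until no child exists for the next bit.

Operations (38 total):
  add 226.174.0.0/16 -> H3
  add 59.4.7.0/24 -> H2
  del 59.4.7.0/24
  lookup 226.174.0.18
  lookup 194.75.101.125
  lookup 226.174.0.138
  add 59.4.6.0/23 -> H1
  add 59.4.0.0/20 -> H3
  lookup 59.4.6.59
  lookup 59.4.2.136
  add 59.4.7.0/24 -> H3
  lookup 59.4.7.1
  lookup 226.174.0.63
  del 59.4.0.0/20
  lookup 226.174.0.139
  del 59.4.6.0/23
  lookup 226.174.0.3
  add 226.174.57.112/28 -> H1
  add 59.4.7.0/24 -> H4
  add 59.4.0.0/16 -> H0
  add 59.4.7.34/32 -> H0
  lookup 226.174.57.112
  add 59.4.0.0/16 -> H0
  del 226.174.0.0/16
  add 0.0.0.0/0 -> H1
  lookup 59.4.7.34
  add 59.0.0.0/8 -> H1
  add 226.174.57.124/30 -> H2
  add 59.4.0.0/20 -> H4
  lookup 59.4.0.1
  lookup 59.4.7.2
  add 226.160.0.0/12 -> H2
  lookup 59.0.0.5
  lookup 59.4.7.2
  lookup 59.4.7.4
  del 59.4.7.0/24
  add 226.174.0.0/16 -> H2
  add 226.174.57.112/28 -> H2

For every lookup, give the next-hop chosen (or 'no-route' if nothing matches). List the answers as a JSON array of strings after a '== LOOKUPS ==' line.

Apply in order:
  add 226.174.0.0/16 -> H3 at depth 16
  add 59.4.7.0/24 -> H2 at depth 24
  - 59.4.7.0/24 clear@24
  lookup 226.174.0.18: bits 1110001010101110 walk d0:-→d1:-→d2:-→d3:-→d4:-→d5:-→d6:-→d7:-→d8:-→d9:-→d10:-→d11:-→d12:-→d13:-→d14:-→d15:-→d16:H3 -> H3
  lookup 194.75.101.125: bits 11 walk d0:-→d1:-→d2:- -> no-route
  lookup 226.174.0.138: bits 1110001010101110 walk d0:-→d1:-→d2:-→d3:-→d4:-→d5:-→d6:-→d7:-→d8:-→d9:-→d10:-→d11:-→d12:-→d13:-→d14:-→d15:-→d16:H3 -> H3
  add 59.4.6.0/23 -> H1 at depth 23
  add 59.4.0.0/20 -> H3 at depth 20
  lookup 59.4.6.59: bits 00111011000001000000011 walk d0:-→d1:-→d2:-→d3:-→d4:-→d5:-→d6:-→d7:-→d8:-→d9:-→d10:-→d11:-→d12:-→d13:-→d14:-→d15:-→d16:-→d17:-→d18:-→d19:-→d20:H3→d21:-→d22:-→d23:H1 -> H1
  lookup 59.4.2.136: bits 001110110000010000000 walk d0:-→d1:-→d2:-→d3:-→d4:-→d5:-→d6:-→d7:-→d8:-→d9:-→d10:-→d11:-→d12:-→d13:-→d14:-→d15:-→d16:-→d17:-→d18:-→d19:-→d20:H3→d21:- -> H3
  add 59.4.7.0/24 -> H3 at depth 24
  lookup 59.4.7.1: bits 001110110000010000000111 walk d0:-→d1:-→d2:-→d3:-→d4:-→d5:-→d6:-→d7:-→d8:-→d9:-→d10:-→d11:-→d12:-→d13:-→d14:-→d15:-→d16:-→d17:-→d18:-→d19:-→d20:H3→d21:-→d22:-→d23:H1→d24:H3 -> H3
  lookup 226.174.0.63: bits 1110001010101110 walk d0:-→d1:-→d2:-→d3:-→d4:-→d5:-→d6:-→d7:-→d8:-→d9:-→d10:-→d11:-→d12:-→d13:-→d14:-→d15:-→d16:H3 -> H3
  - 59.4.0.0/20 clear@20
  lookup 226.174.0.139: bits 1110001010101110 walk d0:-→d1:-→d2:-→d3:-→d4:-→d5:-→d6:-→d7:-→d8:-→d9:-→d10:-→d11:-→d12:-→d13:-→d14:-→d15:-→d16:H3 -> H3
  - 59.4.6.0/23 clear@23
  lookup 226.174.0.3: bits 1110001010101110 walk d0:-→d1:-→d2:-→d3:-→d4:-→d5:-→d6:-→d7:-→d8:-→d9:-→d10:-→d11:-→d12:-→d13:-→d14:-→d15:-→d16:H3 -> H3
  add 226.174.57.112/28 -> H1 at depth 28
  add 59.4.7.0/24 -> H4 at depth 24
  add 59.4.0.0/16 -> H0 at depth 16
  add 59.4.7.34/32 -> H0 at depth 32
  lookup 226.174.57.112: bits 1110001010101110001110010111 walk d0:-→d1:-→d2:-→d3:-→d4:-→d5:-→d6:-→d7:-→d8:-→d9:-→d10:-→d11:-→d12:-→d13:-→d14:-→d15:-→d16:H3→d17:-→d18:-→d19:-→d20:-→d21:-→d22:-→d23:-→d24:-→d25:-→d26:-→d27:-→d28:H1 -> H1
  add 59.4.0.0/16 -> H0 at depth 16
  - 226.174.0.0/16 clear@16
  add 0.0.0.0/0 -> H1 at depth 0
  lookup 59.4.7.34: bits 00111011000001000000011100100010 walk d0:H1→d1:-→d2:-→d3:-→d4:-→d5:-→d6:-→d7:-→d8:-→d9:-→d10:-→d11:-→d12:-→d13:-→d14:-→d15:-→d16:H0→d17:-→d18:-→d19:-→d20:-→d21:-→d22:-→d23:-→d24:H4→d25:-→d26:-→d27:-→d28:-→d29:-→d30:-→d31:-→d32:H0 -> H0
  add 59.0.0.0/8 -> H1 at depth 8
  add 226.174.57.124/30 -> H2 at depth 30
  add 59.4.0.0/20 -> H4 at depth 20
  lookup 59.4.0.1: bits 001110110000010000000 walk d0:H1→d1:-→d2:-→d3:-→d4:-→d5:-→d6:-→d7:-→d8:H1→d9:-→d10:-→d11:-→d12:-→d13:-→d14:-→d15:-→d16:H0→d17:-→d18:-→d19:-→d20:H4→d21:- -> H4
  lookup 59.4.7.2: bits 00111011000001000000011100 walk d0:H1→d1:-→d2:-→d3:-→d4:-→d5:-→d6:-→d7:-→d8:H1→d9:-→d10:-→d11:-→d12:-→d13:-→d14:-→d15:-→d16:H0→d17:-→d18:-→d19:-→d20:H4→d21:-→d22:-→d23:-→d24:H4→d25:-→d26:- -> H4
  add 226.160.0.0/12 -> H2 at depth 12
  lookup 59.0.0.5: bits 0011101100000 walk d0:H1→d1:-→d2:-→d3:-→d4:-→d5:-→d6:-→d7:-→d8:H1→d9:-→d10:-→d11:-→d12:-→d13:- -> H1
  lookup 59.4.7.2: bits 00111011000001000000011100 walk d0:H1→d1:-→d2:-→d3:-→d4:-→d5:-→d6:-→d7:-→d8:H1→d9:-→d10:-→d11:-→d12:-→d13:-→d14:-→d15:-→d16:H0→d17:-→d18:-→d19:-→d20:H4→d21:-→d22:-→d23:-→d24:H4→d25:-→d26:- -> H4
  lookup 59.4.7.4: bits 00111011000001000000011100 walk d0:H1→d1:-→d2:-→d3:-→d4:-→d5:-→d6:-→d7:-→d8:H1→d9:-→d10:-→d11:-→d12:-→d13:-→d14:-→d15:-→d16:H0→d17:-→d18:-→d19:-→d20:H4→d21:-→d22:-→d23:-→d24:H4→d25:-→d26:- -> H4
  - 59.4.7.0/24 clear@24
  add 226.174.0.0/16 -> H2 at depth 16
  add 226.174.57.112/28 -> H2 at depth 28

== LOOKUPS ==
["H3","no-route","H3","H1","H3","H3","H3","H3","H3","H1","H0","H4","H4","H1","H4","H4"]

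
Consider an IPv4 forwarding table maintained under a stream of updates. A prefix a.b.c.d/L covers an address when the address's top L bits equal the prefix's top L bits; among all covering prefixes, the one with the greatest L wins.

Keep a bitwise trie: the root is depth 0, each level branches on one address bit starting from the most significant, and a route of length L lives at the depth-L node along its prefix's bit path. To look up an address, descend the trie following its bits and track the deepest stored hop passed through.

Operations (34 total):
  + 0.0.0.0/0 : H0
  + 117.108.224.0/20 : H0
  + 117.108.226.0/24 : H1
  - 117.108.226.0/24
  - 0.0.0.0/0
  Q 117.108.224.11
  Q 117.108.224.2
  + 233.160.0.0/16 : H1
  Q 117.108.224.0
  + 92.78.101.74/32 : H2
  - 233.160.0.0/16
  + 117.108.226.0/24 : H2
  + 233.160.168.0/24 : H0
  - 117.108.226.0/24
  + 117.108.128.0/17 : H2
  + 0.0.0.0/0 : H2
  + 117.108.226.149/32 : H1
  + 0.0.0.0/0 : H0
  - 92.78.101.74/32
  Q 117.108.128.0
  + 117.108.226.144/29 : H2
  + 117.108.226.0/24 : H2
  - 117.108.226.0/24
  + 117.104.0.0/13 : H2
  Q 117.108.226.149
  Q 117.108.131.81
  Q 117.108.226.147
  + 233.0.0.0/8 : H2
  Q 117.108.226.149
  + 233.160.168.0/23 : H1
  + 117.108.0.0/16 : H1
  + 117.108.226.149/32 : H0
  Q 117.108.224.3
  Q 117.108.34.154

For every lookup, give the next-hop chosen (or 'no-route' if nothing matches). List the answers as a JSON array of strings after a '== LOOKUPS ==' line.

Process each operation:
  + 0.0.0.0/0 (H0) depth=0
  + 117.108.224.0/20 (H0) depth=20
  + 117.108.226.0/24 (H1) depth=24
  del 117.108.226.0/24 (clear depth 24)
  del 0.0.0.0/0 (clear depth 0)
  lookup 117.108.224.11: bits 0111010101101100111000 walk d0:-→d1:-→d2:-→d3:-→d4:-→d5:-→d6:-→d7:-→d8:-→d9:-→d10:-→d11:-→d12:-→d13:-→d14:-→d15:-→d16:-→d17:-→d18:-→d19:-→d20:H0→d21:-→d22:- -> H0
  lookup 117.108.224.2: bits 0111010101101100111000 walk d0:-→d1:-→d2:-→d3:-→d4:-→d5:-→d6:-→d7:-→d8:-→d9:-→d10:-→d11:-→d12:-→d13:-→d14:-→d15:-→d16:-→d17:-→d18:-→d19:-→d20:H0→d21:-→d22:- -> H0
  + 233.160.0.0/16 (H1) depth=16
  lookup 117.108.224.0: bits 0111010101101100111000 walk d0:-→d1:-→d2:-→d3:-→d4:-→d5:-→d6:-→d7:-→d8:-→d9:-→d10:-→d11:-→d12:-→d13:-→d14:-→d15:-→d16:-→d17:-→d18:-→d19:-→d20:H0→d21:-→d22:- -> H0
  + 92.78.101.74/32 (H2) depth=32
  del 233.160.0.0/16 (clear depth 16)
  + 117.108.226.0/24 (H2) depth=24
  + 233.160.168.0/24 (H0) depth=24
  del 117.108.226.0/24 (clear depth 24)
  + 117.108.128.0/17 (H2) depth=17
  + 0.0.0.0/0 (H2) depth=0
  + 117.108.226.149/32 (H1) depth=32
  + 0.0.0.0/0 (H0) depth=0
  del 92.78.101.74/32 (clear depth 32)
  lookup 117.108.128.0: bits 01110101011011001 walk d0:H0→d1:-→d2:-→d3:-→d4:-→d5:-→d6:-→d7:-→d8:-→d9:-→d10:-→d11:-→d12:-→d13:-→d14:-→d15:-→d16:-→d17:H2 -> H2
  + 117.108.226.144/29 (H2) depth=29
  + 117.108.226.0/24 (H2) depth=24
  del 117.108.226.0/24 (clear depth 24)
  + 117.104.0.0/13 (H2) depth=13
  lookup 117.108.226.149: bits 01110101011011001110001010010101 walk d0:H0→d1:-→d2:-→d3:-→d4:-→d5:-→d6:-→d7:-→d8:-→d9:-→d10:-→d11:-→d12:-→d13:H2→d14:-→d15:-→d16:-→d17:H2→d18:-→d19:-→d20:H0→d21:-→d22:-→d23:-→d24:-→d25:-→d26:-→d27:-→d28:-→d29:H2→d30:-→d31:-→d32:H1 -> H1
  lookup 117.108.131.81: bits 01110101011011001 walk d0:H0→d1:-→d2:-→d3:-→d4:-→d5:-→d6:-→d7:-→d8:-→d9:-→d10:-→d11:-→d12:-→d13:H2→d14:-→d15:-→d16:-→d17:H2 -> H2
  lookup 117.108.226.147: bits 01110101011011001110001010010 walk d0:H0→d1:-→d2:-→d3:-→d4:-→d5:-→d6:-→d7:-→d8:-→d9:-→d10:-→d11:-→d12:-→d13:H2→d14:-→d15:-→d16:-→d17:H2→d18:-→d19:-→d20:H0→d21:-→d22:-→d23:-→d24:-→d25:-→d26:-→d27:-→d28:-→d29:H2 -> H2
  + 233.0.0.0/8 (H2) depth=8
  lookup 117.108.226.149: bits 01110101011011001110001010010101 walk d0:H0→d1:-→d2:-→d3:-→d4:-→d5:-→d6:-→d7:-→d8:-→d9:-→d10:-→d11:-→d12:-→d13:H2→d14:-→d15:-→d16:-→d17:H2→d18:-→d19:-→d20:H0→d21:-→d22:-→d23:-→d24:-→d25:-→d26:-→d27:-→d28:-→d29:H2→d30:-→d31:-→d32:H1 -> H1
  + 233.160.168.0/23 (H1) depth=23
  + 117.108.0.0/16 (H1) depth=16
  + 117.108.226.149/32 (H0) depth=32
  lookup 117.108.224.3: bits 0111010101101100111000 walk d0:H0→d1:-→d2:-→d3:-→d4:-→d5:-→d6:-→d7:-→d8:-→d9:-→d10:-→d11:-→d12:-→d13:H2→d14:-→d15:-→d16:H1→d17:H2→d18:-→d19:-→d20:H0→d21:-→d22:- -> H0
  lookup 117.108.34.154: bits 0111010101101100 walk d0:H0→d1:-→d2:-→d3:-→d4:-→d5:-→d6:-→d7:-→d8:-→d9:-→d10:-→d11:-→d12:-→d13:H2→d14:-→d15:-→d16:H1 -> H1

== LOOKUPS ==
["H0","H0","H0","H2","H1","H2","H2","H1","H0","H1"]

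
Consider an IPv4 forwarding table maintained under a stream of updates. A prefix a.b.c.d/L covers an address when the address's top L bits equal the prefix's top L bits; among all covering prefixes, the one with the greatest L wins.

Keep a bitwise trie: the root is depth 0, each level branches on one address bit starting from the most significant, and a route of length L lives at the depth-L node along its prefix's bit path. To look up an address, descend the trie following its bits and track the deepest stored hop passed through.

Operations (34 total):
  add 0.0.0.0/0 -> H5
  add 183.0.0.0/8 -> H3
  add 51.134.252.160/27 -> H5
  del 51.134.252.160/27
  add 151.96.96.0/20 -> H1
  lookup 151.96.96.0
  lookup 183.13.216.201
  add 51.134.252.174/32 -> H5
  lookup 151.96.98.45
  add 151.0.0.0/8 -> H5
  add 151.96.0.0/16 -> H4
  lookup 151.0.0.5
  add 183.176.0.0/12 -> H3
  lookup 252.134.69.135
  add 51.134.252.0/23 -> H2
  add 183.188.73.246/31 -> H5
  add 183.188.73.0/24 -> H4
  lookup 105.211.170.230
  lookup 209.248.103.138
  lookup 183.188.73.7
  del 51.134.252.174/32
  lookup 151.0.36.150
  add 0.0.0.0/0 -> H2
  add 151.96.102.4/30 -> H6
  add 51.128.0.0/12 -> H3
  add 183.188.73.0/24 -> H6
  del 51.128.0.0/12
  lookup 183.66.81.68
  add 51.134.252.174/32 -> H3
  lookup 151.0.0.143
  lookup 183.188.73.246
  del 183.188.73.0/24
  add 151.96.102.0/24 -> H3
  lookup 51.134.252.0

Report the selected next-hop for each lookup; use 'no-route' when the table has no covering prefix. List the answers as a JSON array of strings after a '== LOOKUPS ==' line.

Process each operation:
  + 0.0.0.0/0 (H5) depth=0
  + 183.0.0.0/8 (H3) depth=8
  + 51.134.252.160/27 (H5) depth=27
  - 51.134.252.160/27 clear@27
  + 151.96.96.0/20 (H1) depth=20
  Q 151.96.96.0: descend 10010111011000000110 ; hops seen [H5,H1] ; pick H1
  Q 183.13.216.201: descend 10110111 ; hops seen [H5,H3] ; pick H3
  + 51.134.252.174/32 (H5) depth=32
  Q 151.96.98.45: descend 10010111011000000110 ; hops seen [H5,H1] ; pick H1
  + 151.0.0.0/8 (H5) depth=8
  + 151.96.0.0/16 (H4) depth=16
  Q 151.0.0.5: descend 100101110 ; hops seen [H5,H5] ; pick H5
  + 183.176.0.0/12 (H3) depth=12
  Q 252.134.69.135: descend 1 ; hops seen [H5] ; pick H5
  + 51.134.252.0/23 (H2) depth=23
  + 183.188.73.246/31 (H5) depth=31
  + 183.188.73.0/24 (H4) depth=24
  Q 105.211.170.230: descend 0 ; hops seen [H5] ; pick H5
  Q 209.248.103.138: descend 1 ; hops seen [H5] ; pick H5
  Q 183.188.73.7: descend 101101111011110001001001 ; hops seen [H5,H3,H3,H4] ; pick H4
  - 51.134.252.174/32 clear@32
  Q 151.0.36.150: descend 100101110 ; hops seen [H5,H5] ; pick H5
  + 0.0.0.0/0 (H2) depth=0
  + 151.96.102.4/30 (H6) depth=30
  + 51.128.0.0/12 (H3) depth=12
  + 183.188.73.0/24 (H6) depth=24
  - 51.128.0.0/12 clear@12
  Q 183.66.81.68: descend 10110111 ; hops seen [H2,H3] ; pick H3
  + 51.134.252.174/32 (H3) depth=32
  Q 151.0.0.143: descend 100101110 ; hops seen [H2,H5] ; pick H5
  Q 183.188.73.246: descend 1011011110111100010010011111011 ; hops seen [H2,H3,H3,H6,H5] ; pick H5
  - 183.188.73.0/24 clear@24
  + 151.96.102.0/24 (H3) depth=24
  Q 51.134.252.0: descend 001100111000011011111100 ; hops seen [H2,H2] ; pick H2

== LOOKUPS ==
["H1","H3","H1","H5","H5","H5","H5","H4","H5","H3","H5","H5","H2"]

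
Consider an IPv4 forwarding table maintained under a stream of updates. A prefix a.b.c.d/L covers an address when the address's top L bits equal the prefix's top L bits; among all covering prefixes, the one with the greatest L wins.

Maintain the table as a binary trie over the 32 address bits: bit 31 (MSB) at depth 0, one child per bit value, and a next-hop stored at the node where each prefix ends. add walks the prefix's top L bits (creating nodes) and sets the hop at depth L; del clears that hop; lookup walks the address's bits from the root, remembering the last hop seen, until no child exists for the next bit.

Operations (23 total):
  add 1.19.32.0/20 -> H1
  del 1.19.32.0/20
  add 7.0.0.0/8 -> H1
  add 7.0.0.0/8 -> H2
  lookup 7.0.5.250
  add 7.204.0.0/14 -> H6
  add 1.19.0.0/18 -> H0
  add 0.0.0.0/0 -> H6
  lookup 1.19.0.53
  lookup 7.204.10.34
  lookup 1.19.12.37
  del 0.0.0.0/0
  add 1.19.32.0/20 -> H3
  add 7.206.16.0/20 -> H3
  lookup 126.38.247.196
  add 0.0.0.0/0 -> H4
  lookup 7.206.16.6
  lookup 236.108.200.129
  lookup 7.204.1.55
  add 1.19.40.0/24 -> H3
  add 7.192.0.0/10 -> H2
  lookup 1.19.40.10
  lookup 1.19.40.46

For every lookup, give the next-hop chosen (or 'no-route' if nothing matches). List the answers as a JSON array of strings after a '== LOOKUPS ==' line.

Trace:
  add 1.19.32.0/20 -> H1 at depth 20
  - 1.19.32.0/20 clear@20
  add 7.0.0.0/8 -> H1 at depth 8
  add 7.0.0.0/8 -> H2 at depth 8
  ? 7.0.5.250  path d0:-→d1:-→d2:-→d3:-→d4:-→d5:-→d6:-→d7:-→d8:H2  best=H2
  add 7.204.0.0/14 -> H6 at depth 14
  add 1.19.0.0/18 -> H0 at depth 18
  add 0.0.0.0/0 -> H6 at depth 0
  ? 1.19.0.53  path d0:H6→d1:-→d2:-→d3:-→d4:-→d5:-→d6:-→d7:-→d8:-→d9:-→d10:-→d11:-→d12:-→d13:-→d14:-→d15:-→d16:-→d17:-→d18:H0  best=H0
  ? 7.204.10.34  path d0:H6→d1:-→d2:-→d3:-→d4:-→d5:-→d6:-→d7:-→d8:H2→d9:-→d10:-→d11:-→d12:-→d13:-→d14:H6  best=H6
  ? 1.19.12.37  path d0:H6→d1:-→d2:-→d3:-→d4:-→d5:-→d6:-→d7:-→d8:-→d9:-→d10:-→d11:-→d12:-→d13:-→d14:-→d15:-→d16:-→d17:-→d18:H0  best=H0
  - 0.0.0.0/0 clear@0
  add 1.19.32.0/20 -> H3 at depth 20
  add 7.206.16.0/20 -> H3 at depth 20
  ? 126.38.247.196  path d0:-→d1:-  best=no-route
  add 0.0.0.0/0 -> H4 at depth 0
  ? 7.206.16.6  path d0:H4→d1:-→d2:-→d3:-→d4:-→d5:-→d6:-→d7:-→d8:H2→d9:-→d10:-→d11:-→d12:-→d13:-→d14:H6→d15:-→d16:-→d17:-→d18:-→d19:-→d20:H3  best=H3
  ? 236.108.200.129  path d0:H4  best=H4
  ? 7.204.1.55  path d0:H4→d1:-→d2:-→d3:-→d4:-→d5:-→d6:-→d7:-→d8:H2→d9:-→d10:-→d11:-→d12:-→d13:-→d14:H6  best=H6
  add 1.19.40.0/24 -> H3 at depth 24
  add 7.192.0.0/10 -> H2 at depth 10
  ? 1.19.40.10  path d0:H4→d1:-→d2:-→d3:-→d4:-→d5:-→d6:-→d7:-→d8:-→d9:-→d10:-→d11:-→d12:-→d13:-→d14:-→d15:-→d16:-→d17:-→d18:H0→d19:-→d20:H3→d21:-→d22:-→d23:-→d24:H3  best=H3
  ? 1.19.40.46  path d0:H4→d1:-→d2:-→d3:-→d4:-→d5:-→d6:-→d7:-→d8:-→d9:-→d10:-→d11:-→d12:-→d13:-→d14:-→d15:-→d16:-→d17:-→d18:H0→d19:-→d20:H3→d21:-→d22:-→d23:-→d24:H3  best=H3

== LOOKUPS ==
["H2","H0","H6","H0","no-route","H3","H4","H6","H3","H3"]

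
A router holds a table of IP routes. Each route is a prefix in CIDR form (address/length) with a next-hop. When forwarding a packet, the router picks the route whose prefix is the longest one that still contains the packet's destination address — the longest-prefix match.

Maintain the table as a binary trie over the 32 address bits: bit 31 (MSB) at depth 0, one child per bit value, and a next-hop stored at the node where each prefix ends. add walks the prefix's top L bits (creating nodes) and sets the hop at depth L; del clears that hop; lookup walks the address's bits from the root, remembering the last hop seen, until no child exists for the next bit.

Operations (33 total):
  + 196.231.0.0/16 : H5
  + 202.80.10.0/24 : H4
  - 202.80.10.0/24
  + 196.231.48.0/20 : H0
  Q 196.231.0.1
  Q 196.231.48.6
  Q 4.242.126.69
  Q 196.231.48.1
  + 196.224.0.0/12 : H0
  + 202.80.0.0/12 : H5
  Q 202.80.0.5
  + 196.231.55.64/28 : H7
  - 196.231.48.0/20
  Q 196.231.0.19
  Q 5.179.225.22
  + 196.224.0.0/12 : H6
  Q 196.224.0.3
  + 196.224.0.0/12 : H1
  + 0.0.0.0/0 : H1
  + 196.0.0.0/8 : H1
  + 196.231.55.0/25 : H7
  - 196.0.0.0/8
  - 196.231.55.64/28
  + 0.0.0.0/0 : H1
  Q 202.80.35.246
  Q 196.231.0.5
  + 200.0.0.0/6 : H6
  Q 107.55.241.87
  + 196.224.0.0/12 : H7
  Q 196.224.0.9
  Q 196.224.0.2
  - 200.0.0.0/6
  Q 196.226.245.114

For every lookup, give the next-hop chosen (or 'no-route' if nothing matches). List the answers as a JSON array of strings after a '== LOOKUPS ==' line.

Apply in order:
  add 196.231.0.0/16 -> H5 at depth 16
  add 202.80.10.0/24 -> H4 at depth 24
  del 202.80.10.0/24 (clear depth 24)
  add 196.231.48.0/20 -> H0 at depth 20
  Q 196.231.0.1: descend 110001001110011100 ; hops seen [H5] ; pick H5
  Q 196.231.48.6: descend 11000100111001110011 ; hops seen [H5,H0] ; pick H0
  Q 4.242.126.69: descend ε ; hops seen [∅] ; pick no-route
  Q 196.231.48.1: descend 11000100111001110011 ; hops seen [H5,H0] ; pick H0
  add 196.224.0.0/12 -> H0 at depth 12
  add 202.80.0.0/12 -> H5 at depth 12
  Q 202.80.0.5: descend 11001010010100000000 ; hops seen [H5] ; pick H5
  add 196.231.55.64/28 -> H7 at depth 28
  del 196.231.48.0/20 (clear depth 20)
  Q 196.231.0.19: descend 110001001110011100 ; hops seen [H0,H5] ; pick H5
  Q 5.179.225.22: descend ε ; hops seen [∅] ; pick no-route
  add 196.224.0.0/12 -> H6 at depth 12
  Q 196.224.0.3: descend 1100010011100 ; hops seen [H6] ; pick H6
  add 196.224.0.0/12 -> H1 at depth 12
  add 0.0.0.0/0 -> H1 at depth 0
  add 196.0.0.0/8 -> H1 at depth 8
  add 196.231.55.0/25 -> H7 at depth 25
  del 196.0.0.0/8 (clear depth 8)
  del 196.231.55.64/28 (clear depth 28)
  add 0.0.0.0/0 -> H1 at depth 0
  Q 202.80.35.246: descend 110010100101000000 ; hops seen [H1,H5] ; pick H5
  Q 196.231.0.5: descend 110001001110011100 ; hops seen [H1,H1,H5] ; pick H5
  add 200.0.0.0/6 -> H6 at depth 6
  Q 107.55.241.87: descend ε ; hops seen [H1] ; pick H1
  add 196.224.0.0/12 -> H7 at depth 12
  Q 196.224.0.9: descend 1100010011100 ; hops seen [H1,H7] ; pick H7
  Q 196.224.0.2: descend 1100010011100 ; hops seen [H1,H7] ; pick H7
  del 200.0.0.0/6 (clear depth 6)
  Q 196.226.245.114: descend 1100010011100 ; hops seen [H1,H7] ; pick H7

== LOOKUPS ==
["H5","H0","no-route","H0","H5","H5","no-route","H6","H5","H5","H1","H7","H7","H7"]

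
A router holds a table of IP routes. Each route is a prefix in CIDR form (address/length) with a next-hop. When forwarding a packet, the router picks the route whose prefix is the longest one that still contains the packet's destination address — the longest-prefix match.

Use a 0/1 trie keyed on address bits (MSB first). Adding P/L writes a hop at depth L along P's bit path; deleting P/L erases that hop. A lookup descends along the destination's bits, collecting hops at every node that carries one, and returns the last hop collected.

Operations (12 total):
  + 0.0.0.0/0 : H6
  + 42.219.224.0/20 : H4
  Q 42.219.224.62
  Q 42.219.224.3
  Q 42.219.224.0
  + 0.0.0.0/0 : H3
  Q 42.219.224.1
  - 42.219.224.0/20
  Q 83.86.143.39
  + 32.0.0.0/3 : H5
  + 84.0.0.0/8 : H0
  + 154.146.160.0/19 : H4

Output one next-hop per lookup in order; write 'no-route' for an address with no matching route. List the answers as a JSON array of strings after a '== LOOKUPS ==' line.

Process each operation:
  add 0.0.0.0/0 -> H6 at depth 0
  add 42.219.224.0/20 -> H4 at depth 20
  lookup 42.219.224.62: bits 00101010110110111110 walk d0:H6→d1:-→d2:-→d3:-→d4:-→d5:-→d6:-→d7:-→d8:-→d9:-→d10:-→d11:-→d12:-→d13:-→d14:-→d15:-→d16:-→d17:-→d18:-→d19:-→d20:H4 -> H4
  lookup 42.219.224.3: bits 00101010110110111110 walk d0:H6→d1:-→d2:-→d3:-→d4:-→d5:-→d6:-→d7:-→d8:-→d9:-→d10:-→d11:-→d12:-→d13:-→d14:-→d15:-→d16:-→d17:-→d18:-→d19:-→d20:H4 -> H4
  lookup 42.219.224.0: bits 00101010110110111110 walk d0:H6→d1:-→d2:-→d3:-→d4:-→d5:-→d6:-→d7:-→d8:-→d9:-→d10:-→d11:-→d12:-→d13:-→d14:-→d15:-→d16:-→d17:-→d18:-→d19:-→d20:H4 -> H4
  add 0.0.0.0/0 -> H3 at depth 0
  lookup 42.219.224.1: bits 00101010110110111110 walk d0:H3→d1:-→d2:-→d3:-→d4:-→d5:-→d6:-→d7:-→d8:-→d9:-→d10:-→d11:-→d12:-→d13:-→d14:-→d15:-→d16:-→d17:-→d18:-→d19:-→d20:H4 -> H4
  del 42.219.224.0/20 (clear depth 20)
  lookup 83.86.143.39: bits 0 walk d0:H3→d1:- -> H3
  add 32.0.0.0/3 -> H5 at depth 3
  add 84.0.0.0/8 -> H0 at depth 8
  add 154.146.160.0/19 -> H4 at depth 19

== LOOKUPS ==
["H4","H4","H4","H4","H3"]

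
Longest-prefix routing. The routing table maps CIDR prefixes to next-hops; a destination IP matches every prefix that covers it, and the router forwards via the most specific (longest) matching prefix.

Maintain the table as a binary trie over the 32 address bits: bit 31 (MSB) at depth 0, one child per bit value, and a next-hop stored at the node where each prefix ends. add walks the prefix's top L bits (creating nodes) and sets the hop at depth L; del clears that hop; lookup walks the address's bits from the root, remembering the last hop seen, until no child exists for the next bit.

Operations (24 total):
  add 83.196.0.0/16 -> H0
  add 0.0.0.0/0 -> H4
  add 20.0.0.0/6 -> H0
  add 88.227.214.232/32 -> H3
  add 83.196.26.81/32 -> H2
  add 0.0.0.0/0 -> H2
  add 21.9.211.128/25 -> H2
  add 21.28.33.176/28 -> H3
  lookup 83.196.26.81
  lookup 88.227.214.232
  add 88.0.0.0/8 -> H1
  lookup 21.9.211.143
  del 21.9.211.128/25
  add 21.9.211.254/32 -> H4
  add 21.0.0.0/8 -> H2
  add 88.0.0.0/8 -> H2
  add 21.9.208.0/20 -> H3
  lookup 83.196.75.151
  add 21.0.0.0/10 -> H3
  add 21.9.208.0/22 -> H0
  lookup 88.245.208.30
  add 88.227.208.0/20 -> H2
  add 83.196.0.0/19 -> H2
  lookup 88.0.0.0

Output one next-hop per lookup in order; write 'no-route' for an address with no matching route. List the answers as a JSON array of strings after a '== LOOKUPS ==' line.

Process each operation:
  + 83.196.0.0/16 (H0) depth=16
  + 0.0.0.0/0 (H4) depth=0
  + 20.0.0.0/6 (H0) depth=6
  + 88.227.214.232/32 (H3) depth=32
  + 83.196.26.81/32 (H2) depth=32
  + 0.0.0.0/0 (H2) depth=0
  + 21.9.211.128/25 (H2) depth=25
  + 21.28.33.176/28 (H3) depth=28
  Q 83.196.26.81: descend 01010011110001000001101001010001 ; hops seen [H2,H0,H2] ; pick H2
  Q 88.227.214.232: descend 01011000111000111101011011101000 ; hops seen [H2,H3] ; pick H3
  + 88.0.0.0/8 (H1) depth=8
  Q 21.9.211.143: descend 0001010100001001110100111 ; hops seen [H2,H0,H2] ; pick H2
  - 21.9.211.128/25 clear@25
  + 21.9.211.254/32 (H4) depth=32
  + 21.0.0.0/8 (H2) depth=8
  + 88.0.0.0/8 (H2) depth=8
  + 21.9.208.0/20 (H3) depth=20
  Q 83.196.75.151: descend 01010011110001000 ; hops seen [H2,H0] ; pick H0
  + 21.0.0.0/10 (H3) depth=10
  + 21.9.208.0/22 (H0) depth=22
  Q 88.245.208.30: descend 01011000111 ; hops seen [H2,H2] ; pick H2
  + 88.227.208.0/20 (H2) depth=20
  + 83.196.0.0/19 (H2) depth=19
  Q 88.0.0.0: descend 01011000 ; hops seen [H2,H2] ; pick H2

== LOOKUPS ==
["H2","H3","H2","H0","H2","H2"]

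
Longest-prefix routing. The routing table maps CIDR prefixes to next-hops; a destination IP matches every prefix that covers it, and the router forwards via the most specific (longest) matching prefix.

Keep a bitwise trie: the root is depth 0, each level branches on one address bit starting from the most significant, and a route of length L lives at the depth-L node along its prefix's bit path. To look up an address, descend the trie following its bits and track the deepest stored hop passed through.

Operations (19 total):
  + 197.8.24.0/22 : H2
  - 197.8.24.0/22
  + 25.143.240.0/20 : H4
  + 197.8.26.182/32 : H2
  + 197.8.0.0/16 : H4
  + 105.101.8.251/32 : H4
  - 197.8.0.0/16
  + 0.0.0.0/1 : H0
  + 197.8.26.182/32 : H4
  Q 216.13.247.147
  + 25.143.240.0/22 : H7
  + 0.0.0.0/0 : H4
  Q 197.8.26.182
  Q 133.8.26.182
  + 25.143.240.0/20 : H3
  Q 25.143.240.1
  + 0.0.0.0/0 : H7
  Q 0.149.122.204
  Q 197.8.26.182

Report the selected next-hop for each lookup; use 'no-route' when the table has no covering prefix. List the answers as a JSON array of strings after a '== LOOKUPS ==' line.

Process each operation:
  add 197.8.24.0/22 -> H2 at depth 22
  del 197.8.24.0/22 (clear depth 22)
  add 25.143.240.0/20 -> H4 at depth 20
  add 197.8.26.182/32 -> H2 at depth 32
  add 197.8.0.0/16 -> H4 at depth 16
  add 105.101.8.251/32 -> H4 at depth 32
  del 197.8.0.0/16 (clear depth 16)
  add 0.0.0.0/1 -> H0 at depth 1
  add 197.8.26.182/32 -> H4 at depth 32
  ? 216.13.247.147  path d0:-→d1:-→d2:-→d3:-  best=no-route
  add 25.143.240.0/22 -> H7 at depth 22
  add 0.0.0.0/0 -> H4 at depth 0
  ? 197.8.26.182  path d0:H4→d1:-→d2:-→d3:-→d4:-→d5:-→d6:-→d7:-→d8:-→d9:-→d10:-→d11:-→d12:-→d13:-→d14:-→d15:-→d16:-→d17:-→d18:-→d19:-→d20:-→d21:-→d22:-→d23:-→d24:-→d25:-→d26:-→d27:-→d28:-→d29:-→d30:-→d31:-→d32:H4  best=H4
  ? 133.8.26.182  path d0:H4→d1:-  best=H4
  add 25.143.240.0/20 -> H3 at depth 20
  ? 25.143.240.1  path d0:H4→d1:H0→d2:-→d3:-→d4:-→d5:-→d6:-→d7:-→d8:-→d9:-→d10:-→d11:-→d12:-→d13:-→d14:-→d15:-→d16:-→d17:-→d18:-→d19:-→d20:H3→d21:-→d22:H7  best=H7
  add 0.0.0.0/0 -> H7 at depth 0
  ? 0.149.122.204  path d0:H7→d1:H0→d2:-→d3:-  best=H0
  ? 197.8.26.182  path d0:H7→d1:-→d2:-→d3:-→d4:-→d5:-→d6:-→d7:-→d8:-→d9:-→d10:-→d11:-→d12:-→d13:-→d14:-→d15:-→d16:-→d17:-→d18:-→d19:-→d20:-→d21:-→d22:-→d23:-→d24:-→d25:-→d26:-→d27:-→d28:-→d29:-→d30:-→d31:-→d32:H4  best=H4

== LOOKUPS ==
["no-route","H4","H4","H7","H0","H4"]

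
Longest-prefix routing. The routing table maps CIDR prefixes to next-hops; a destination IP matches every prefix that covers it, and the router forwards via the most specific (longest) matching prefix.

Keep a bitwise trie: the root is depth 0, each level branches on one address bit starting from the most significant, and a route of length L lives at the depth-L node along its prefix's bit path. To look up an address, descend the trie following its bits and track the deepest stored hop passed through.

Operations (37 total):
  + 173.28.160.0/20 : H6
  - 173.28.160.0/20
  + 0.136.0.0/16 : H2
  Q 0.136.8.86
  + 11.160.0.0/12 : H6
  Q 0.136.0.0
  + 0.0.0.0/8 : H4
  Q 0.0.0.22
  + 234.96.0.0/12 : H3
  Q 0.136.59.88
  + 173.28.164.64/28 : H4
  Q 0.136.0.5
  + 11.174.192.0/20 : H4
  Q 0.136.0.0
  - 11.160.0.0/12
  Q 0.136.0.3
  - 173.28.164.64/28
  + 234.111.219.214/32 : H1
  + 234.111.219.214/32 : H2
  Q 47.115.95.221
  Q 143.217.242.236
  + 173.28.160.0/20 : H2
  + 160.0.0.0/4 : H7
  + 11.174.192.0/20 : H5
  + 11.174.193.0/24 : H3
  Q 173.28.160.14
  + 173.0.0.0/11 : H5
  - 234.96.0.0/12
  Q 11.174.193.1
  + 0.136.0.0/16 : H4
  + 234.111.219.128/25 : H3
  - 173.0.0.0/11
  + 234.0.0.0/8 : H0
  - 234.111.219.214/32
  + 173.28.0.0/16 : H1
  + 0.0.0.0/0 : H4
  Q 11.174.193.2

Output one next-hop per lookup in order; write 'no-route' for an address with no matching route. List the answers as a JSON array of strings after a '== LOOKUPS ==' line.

Process each operation:
  add 173.28.160.0/20 -> H6 at depth 20
  - 173.28.160.0/20 clear@20
  add 0.136.0.0/16 -> H2 at depth 16
  lookup 0.136.8.86: bits 0000000010001000 walk d0:-→d1:-→d2:-→d3:-→d4:-→d5:-→d6:-→d7:-→d8:-→d9:-→d10:-→d11:-→d12:-→d13:-→d14:-→d15:-→d16:H2 -> H2
  add 11.160.0.0/12 -> H6 at depth 12
  lookup 0.136.0.0: bits 0000000010001000 walk d0:-→d1:-→d2:-→d3:-→d4:-→d5:-→d6:-→d7:-→d8:-→d9:-→d10:-→d11:-→d12:-→d13:-→d14:-→d15:-→d16:H2 -> H2
  add 0.0.0.0/8 -> H4 at depth 8
  lookup 0.0.0.22: bits 00000000 walk d0:-→d1:-→d2:-→d3:-→d4:-→d5:-→d6:-→d7:-→d8:H4 -> H4
  add 234.96.0.0/12 -> H3 at depth 12
  lookup 0.136.59.88: bits 0000000010001000 walk d0:-→d1:-→d2:-→d3:-→d4:-→d5:-→d6:-→d7:-→d8:H4→d9:-→d10:-→d11:-→d12:-→d13:-→d14:-→d15:-→d16:H2 -> H2
  add 173.28.164.64/28 -> H4 at depth 28
  lookup 0.136.0.5: bits 0000000010001000 walk d0:-→d1:-→d2:-→d3:-→d4:-→d5:-→d6:-→d7:-→d8:H4→d9:-→d10:-→d11:-→d12:-→d13:-→d14:-→d15:-→d16:H2 -> H2
  add 11.174.192.0/20 -> H4 at depth 20
  lookup 0.136.0.0: bits 0000000010001000 walk d0:-→d1:-→d2:-→d3:-→d4:-→d5:-→d6:-→d7:-→d8:H4→d9:-→d10:-→d11:-→d12:-→d13:-→d14:-→d15:-→d16:H2 -> H2
  - 11.160.0.0/12 clear@12
  lookup 0.136.0.3: bits 0000000010001000 walk d0:-→d1:-→d2:-→d3:-→d4:-→d5:-→d6:-→d7:-→d8:H4→d9:-→d10:-→d11:-→d12:-→d13:-→d14:-→d15:-→d16:H2 -> H2
  - 173.28.164.64/28 clear@28
  add 234.111.219.214/32 -> H1 at depth 32
  add 234.111.219.214/32 -> H2 at depth 32
  lookup 47.115.95.221: bits 00 walk d0:-→d1:-→d2:- -> no-route
  lookup 143.217.242.236: bits 10 walk d0:-→d1:-→d2:- -> no-route
  add 173.28.160.0/20 -> H2 at depth 20
  add 160.0.0.0/4 -> H7 at depth 4
  add 11.174.192.0/20 -> H5 at depth 20
  add 11.174.193.0/24 -> H3 at depth 24
  lookup 173.28.160.14: bits 101011010001110010100 walk d0:-→d1:-→d2:-→d3:-→d4:H7→d5:-→d6:-→d7:-→d8:-→d9:-→d10:-→d11:-→d12:-→d13:-→d14:-→d15:-→d16:-→d17:-→d18:-→d19:-→d20:H2→d21:- -> H2
  add 173.0.0.0/11 -> H5 at depth 11
  - 234.96.0.0/12 clear@12
  lookup 11.174.193.1: bits 000010111010111011000001 walk d0:-→d1:-→d2:-→d3:-→d4:-→d5:-→d6:-→d7:-→d8:-→d9:-→d10:-→d11:-→d12:-→d13:-→d14:-→d15:-→d16:-→d17:-→d18:-→d19:-→d20:H5→d21:-→d22:-→d23:-→d24:H3 -> H3
  add 0.136.0.0/16 -> H4 at depth 16
  add 234.111.219.128/25 -> H3 at depth 25
  - 173.0.0.0/11 clear@11
  add 234.0.0.0/8 -> H0 at depth 8
  - 234.111.219.214/32 clear@32
  add 173.28.0.0/16 -> H1 at depth 16
  add 0.0.0.0/0 -> H4 at depth 0
  lookup 11.174.193.2: bits 000010111010111011000001 walk d0:H4→d1:-→d2:-→d3:-→d4:-→d5:-→d6:-→d7:-→d8:-→d9:-→d10:-→d11:-→d12:-→d13:-→d14:-→d15:-→d16:-→d17:-→d18:-→d19:-→d20:H5→d21:-→d22:-→d23:-→d24:H3 -> H3

== LOOKUPS ==
["H2","H2","H4","H2","H2","H2","H2","no-route","no-route","H2","H3","H3"]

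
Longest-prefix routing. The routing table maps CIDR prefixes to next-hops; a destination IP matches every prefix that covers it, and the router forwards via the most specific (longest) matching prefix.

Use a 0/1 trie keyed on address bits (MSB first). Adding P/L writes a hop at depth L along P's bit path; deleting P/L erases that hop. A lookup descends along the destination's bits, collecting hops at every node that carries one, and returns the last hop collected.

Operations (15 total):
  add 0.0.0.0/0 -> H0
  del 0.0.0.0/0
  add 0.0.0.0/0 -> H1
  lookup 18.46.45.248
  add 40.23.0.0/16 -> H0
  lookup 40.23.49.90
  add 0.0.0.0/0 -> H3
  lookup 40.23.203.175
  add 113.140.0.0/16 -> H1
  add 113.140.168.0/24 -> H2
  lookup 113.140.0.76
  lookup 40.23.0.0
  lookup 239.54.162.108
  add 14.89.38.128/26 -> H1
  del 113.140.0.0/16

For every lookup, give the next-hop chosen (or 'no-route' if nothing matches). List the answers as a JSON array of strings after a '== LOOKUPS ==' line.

Trace:
  + 0.0.0.0/0 (H0) depth=0
  del 0.0.0.0/0 (clear depth 0)
  + 0.0.0.0/0 (H1) depth=0
  lookup 18.46.45.248: bits ε walk d0:H1 -> H1
  + 40.23.0.0/16 (H0) depth=16
  lookup 40.23.49.90: bits 0010100000010111 walk d0:H1→d1:-→d2:-→d3:-→d4:-→d5:-→d6:-→d7:-→d8:-→d9:-→d10:-→d11:-→d12:-→d13:-→d14:-→d15:-→d16:H0 -> H0
  + 0.0.0.0/0 (H3) depth=0
  lookup 40.23.203.175: bits 0010100000010111 walk d0:H3→d1:-→d2:-→d3:-→d4:-→d5:-→d6:-→d7:-→d8:-→d9:-→d10:-→d11:-→d12:-→d13:-→d14:-→d15:-→d16:H0 -> H0
  + 113.140.0.0/16 (H1) depth=16
  + 113.140.168.0/24 (H2) depth=24
  lookup 113.140.0.76: bits 0111000110001100 walk d0:H3→d1:-→d2:-→d3:-→d4:-→d5:-→d6:-→d7:-→d8:-→d9:-→d10:-→d11:-→d12:-→d13:-→d14:-→d15:-→d16:H1 -> H1
  lookup 40.23.0.0: bits 0010100000010111 walk d0:H3→d1:-→d2:-→d3:-→d4:-→d5:-→d6:-→d7:-→d8:-→d9:-→d10:-→d11:-→d12:-→d13:-→d14:-→d15:-→d16:H0 -> H0
  lookup 239.54.162.108: bits ε walk d0:H3 -> H3
  + 14.89.38.128/26 (H1) depth=26
  del 113.140.0.0/16 (clear depth 16)

== LOOKUPS ==
["H1","H0","H0","H1","H0","H3"]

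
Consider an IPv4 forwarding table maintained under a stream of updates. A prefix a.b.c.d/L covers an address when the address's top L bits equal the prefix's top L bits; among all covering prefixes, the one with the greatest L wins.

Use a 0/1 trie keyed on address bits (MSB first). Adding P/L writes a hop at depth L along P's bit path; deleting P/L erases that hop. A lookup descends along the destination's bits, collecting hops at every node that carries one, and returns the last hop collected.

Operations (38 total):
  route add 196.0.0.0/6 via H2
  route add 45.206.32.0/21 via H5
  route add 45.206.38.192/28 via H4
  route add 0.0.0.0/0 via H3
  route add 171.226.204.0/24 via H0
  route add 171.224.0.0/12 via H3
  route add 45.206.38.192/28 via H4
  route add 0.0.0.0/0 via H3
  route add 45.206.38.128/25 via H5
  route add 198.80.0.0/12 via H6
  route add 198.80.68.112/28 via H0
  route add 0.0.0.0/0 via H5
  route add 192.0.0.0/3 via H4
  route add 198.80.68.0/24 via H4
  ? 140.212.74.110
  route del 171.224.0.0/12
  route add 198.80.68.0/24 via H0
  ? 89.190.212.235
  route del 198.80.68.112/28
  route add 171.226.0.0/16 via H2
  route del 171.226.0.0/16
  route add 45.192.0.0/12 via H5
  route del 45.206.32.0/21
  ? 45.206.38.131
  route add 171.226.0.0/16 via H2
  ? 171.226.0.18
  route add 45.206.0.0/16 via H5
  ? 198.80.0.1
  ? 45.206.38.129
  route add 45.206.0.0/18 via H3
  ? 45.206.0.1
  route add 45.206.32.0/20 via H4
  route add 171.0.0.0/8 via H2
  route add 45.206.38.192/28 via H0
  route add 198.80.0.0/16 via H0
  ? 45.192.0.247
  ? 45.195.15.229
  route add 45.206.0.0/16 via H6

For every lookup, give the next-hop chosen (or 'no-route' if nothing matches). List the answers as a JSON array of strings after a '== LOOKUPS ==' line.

Trace:
  add 196.0.0.0/6 -> H2 at depth 6
  add 45.206.32.0/21 -> H5 at depth 21
  add 45.206.38.192/28 -> H4 at depth 28
  add 0.0.0.0/0 -> H3 at depth 0
  add 171.226.204.0/24 -> H0 at depth 24
  add 171.224.0.0/12 -> H3 at depth 12
  add 45.206.38.192/28 -> H4 at depth 28
  add 0.0.0.0/0 -> H3 at depth 0
  add 45.206.38.128/25 -> H5 at depth 25
  add 198.80.0.0/12 -> H6 at depth 12
  add 198.80.68.112/28 -> H0 at depth 28
  add 0.0.0.0/0 -> H5 at depth 0
  add 192.0.0.0/3 -> H4 at depth 3
  add 198.80.68.0/24 -> H4 at depth 24
  ? 140.212.74.110  path d0:H5→d1:-→d2:-  best=H5
  del 171.224.0.0/12 (clear depth 12)
  add 198.80.68.0/24 -> H0 at depth 24
  ? 89.190.212.235  path d0:H5→d1:-  best=H5
  del 198.80.68.112/28 (clear depth 28)
  add 171.226.0.0/16 -> H2 at depth 16
  del 171.226.0.0/16 (clear depth 16)
  add 45.192.0.0/12 -> H5 at depth 12
  del 45.206.32.0/21 (clear depth 21)
  ? 45.206.38.131  path d0:H5→d1:-→d2:-→d3:-→d4:-→d5:-→d6:-→d7:-→d8:-→d9:-→d10:-→d11:-→d12:H5→d13:-→d14:-→d15:-→d16:-→d17:-→d18:-→d19:-→d20:-→d21:-→d22:-→d23:-→d24:-→d25:H5  best=H5
  add 171.226.0.0/16 -> H2 at depth 16
  ? 171.226.0.18  path d0:H5→d1:-→d2:-→d3:-→d4:-→d5:-→d6:-→d7:-→d8:-→d9:-→d10:-→d11:-→d12:-→d13:-→d14:-→d15:-→d16:H2  best=H2
  add 45.206.0.0/16 -> H5 at depth 16
  ? 198.80.0.1  path d0:H5→d1:-→d2:-→d3:H4→d4:-→d5:-→d6:H2→d7:-→d8:-→d9:-→d10:-→d11:-→d12:H6→d13:-→d14:-→d15:-→d16:-→d17:-  best=H6
  ? 45.206.38.129  path d0:H5→d1:-→d2:-→d3:-→d4:-→d5:-→d6:-→d7:-→d8:-→d9:-→d10:-→d11:-→d12:H5→d13:-→d14:-→d15:-→d16:H5→d17:-→d18:-→d19:-→d20:-→d21:-→d22:-→d23:-→d24:-→d25:H5  best=H5
  add 45.206.0.0/18 -> H3 at depth 18
  ? 45.206.0.1  path d0:H5→d1:-→d2:-→d3:-→d4:-→d5:-→d6:-→d7:-→d8:-→d9:-→d10:-→d11:-→d12:H5→d13:-→d14:-→d15:-→d16:H5→d17:-→d18:H3  best=H3
  add 45.206.32.0/20 -> H4 at depth 20
  add 171.0.0.0/8 -> H2 at depth 8
  add 45.206.38.192/28 -> H0 at depth 28
  add 198.80.0.0/16 -> H0 at depth 16
  ? 45.192.0.247  path d0:H5→d1:-→d2:-→d3:-→d4:-→d5:-→d6:-→d7:-→d8:-→d9:-→d10:-→d11:-→d12:H5  best=H5
  ? 45.195.15.229  path d0:H5→d1:-→d2:-→d3:-→d4:-→d5:-→d6:-→d7:-→d8:-→d9:-→d10:-→d11:-→d12:H5  best=H5
  add 45.206.0.0/16 -> H6 at depth 16

== LOOKUPS ==
["H5","H5","H5","H2","H6","H5","H3","H5","H5"]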